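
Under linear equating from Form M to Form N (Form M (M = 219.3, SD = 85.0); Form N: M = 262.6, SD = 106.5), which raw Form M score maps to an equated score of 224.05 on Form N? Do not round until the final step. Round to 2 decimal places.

Invert y = (SD_Y/SD_X)(x − M_X) + M_Y:
x = (SD_X/SD_Y)(y − M_Y) + M_X = (85.0/106.5)(224.05 − 262.6) + 219.3
x = 0.798122 × -38.550 + 219.3 = 188.53

188.53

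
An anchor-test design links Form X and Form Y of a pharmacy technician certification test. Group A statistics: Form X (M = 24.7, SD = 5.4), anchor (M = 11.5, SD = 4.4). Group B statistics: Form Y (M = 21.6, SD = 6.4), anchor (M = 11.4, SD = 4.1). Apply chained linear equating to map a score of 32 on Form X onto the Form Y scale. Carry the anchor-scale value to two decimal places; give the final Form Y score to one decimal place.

Form X → anchor (Group A): v = (4.4/5.4)(32 − 24.7) + 11.5 = 17.45
anchor → Form Y (Group B): y = (6.4/4.1)(17.45 − 11.4) + 21.6 = 31.0

31.0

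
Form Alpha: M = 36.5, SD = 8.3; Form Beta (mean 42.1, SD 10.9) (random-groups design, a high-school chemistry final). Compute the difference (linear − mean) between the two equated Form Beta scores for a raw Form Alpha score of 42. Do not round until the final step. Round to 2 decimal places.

Mean-equated: 42 + (42.1 − 36.5) = 47.60
Linear-equated: (10.9/8.3)(42 − 36.5) + 42.1 = 49.323
Difference = 49.323 − 47.60 = 1.72

1.72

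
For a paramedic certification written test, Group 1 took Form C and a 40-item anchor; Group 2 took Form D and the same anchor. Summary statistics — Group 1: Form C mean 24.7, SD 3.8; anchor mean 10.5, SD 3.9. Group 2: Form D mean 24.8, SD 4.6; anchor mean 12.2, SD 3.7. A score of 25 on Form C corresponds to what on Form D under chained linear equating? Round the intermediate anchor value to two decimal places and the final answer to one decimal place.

23.1

Form C → anchor (Group 1): v = (3.9/3.8)(25 − 24.7) + 10.5 = 10.81
anchor → Form D (Group 2): y = (4.6/3.7)(10.81 − 12.2) + 24.8 = 23.1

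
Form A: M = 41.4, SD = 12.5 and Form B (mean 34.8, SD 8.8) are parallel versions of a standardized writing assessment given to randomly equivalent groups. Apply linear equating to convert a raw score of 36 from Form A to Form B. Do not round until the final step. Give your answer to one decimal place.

Linear equating: y = (SD_Y/SD_X)(x − M_X) + M_Y
y = (8.8/12.5)(36 − 41.4) + 34.8
y = 0.704000 × -5.4 + 34.8 = -3.8016 + 34.8 = 31.0

31.0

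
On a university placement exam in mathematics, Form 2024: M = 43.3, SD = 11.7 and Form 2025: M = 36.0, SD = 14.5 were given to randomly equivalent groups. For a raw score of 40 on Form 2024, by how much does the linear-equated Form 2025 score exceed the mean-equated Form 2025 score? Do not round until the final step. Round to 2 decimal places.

-0.79

Mean-equated: 40 + (36.0 − 43.3) = 32.70
Linear-equated: (14.5/11.7)(40 − 43.3) + 36.0 = 31.910
Difference = 31.910 − 32.70 = -0.79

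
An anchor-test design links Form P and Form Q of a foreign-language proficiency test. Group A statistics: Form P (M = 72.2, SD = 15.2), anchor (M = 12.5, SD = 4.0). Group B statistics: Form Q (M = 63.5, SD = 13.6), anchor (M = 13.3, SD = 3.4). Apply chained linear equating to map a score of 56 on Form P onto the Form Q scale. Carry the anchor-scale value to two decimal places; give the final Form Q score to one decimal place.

43.3

Form P → anchor (Group A): v = (4.0/15.2)(56 − 72.2) + 12.5 = 8.24
anchor → Form Q (Group B): y = (13.6/3.4)(8.24 − 13.3) + 63.5 = 43.3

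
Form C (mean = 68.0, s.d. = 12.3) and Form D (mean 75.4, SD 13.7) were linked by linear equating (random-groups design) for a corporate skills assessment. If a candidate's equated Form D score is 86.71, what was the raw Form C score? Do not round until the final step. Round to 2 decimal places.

78.15

Invert y = (SD_Y/SD_X)(x − M_X) + M_Y:
x = (SD_X/SD_Y)(y − M_Y) + M_X = (12.3/13.7)(86.71 − 75.4) + 68.0
x = 0.897810 × 11.310 + 68.0 = 78.15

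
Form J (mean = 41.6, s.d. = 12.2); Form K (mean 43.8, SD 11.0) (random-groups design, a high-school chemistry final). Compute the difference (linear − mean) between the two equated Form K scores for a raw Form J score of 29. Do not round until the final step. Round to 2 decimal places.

1.24

Mean-equated: 29 + (43.8 − 41.6) = 31.20
Linear-equated: (11.0/12.2)(29 − 41.6) + 43.8 = 32.439
Difference = 32.439 − 31.20 = 1.24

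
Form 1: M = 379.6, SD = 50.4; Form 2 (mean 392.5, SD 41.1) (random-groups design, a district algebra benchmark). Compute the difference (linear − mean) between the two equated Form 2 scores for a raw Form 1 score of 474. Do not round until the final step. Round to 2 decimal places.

-17.42

Mean-equated: 474 + (392.5 − 379.6) = 486.90
Linear-equated: (41.1/50.4)(474 − 379.6) + 392.5 = 469.481
Difference = 469.481 − 486.90 = -17.42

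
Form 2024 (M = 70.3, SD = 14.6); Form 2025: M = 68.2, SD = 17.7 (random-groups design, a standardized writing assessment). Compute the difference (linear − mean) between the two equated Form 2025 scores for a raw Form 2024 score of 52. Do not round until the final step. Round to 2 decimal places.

-3.89

Mean-equated: 52 + (68.2 − 70.3) = 49.90
Linear-equated: (17.7/14.6)(52 − 70.3) + 68.2 = 46.014
Difference = 46.014 − 49.90 = -3.89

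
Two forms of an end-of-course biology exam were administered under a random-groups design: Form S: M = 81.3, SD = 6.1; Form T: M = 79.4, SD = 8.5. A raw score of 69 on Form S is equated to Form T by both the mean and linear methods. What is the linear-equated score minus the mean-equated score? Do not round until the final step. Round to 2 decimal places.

-4.84

Mean-equated: 69 + (79.4 − 81.3) = 67.10
Linear-equated: (8.5/6.1)(69 − 81.3) + 79.4 = 62.261
Difference = 62.261 − 67.10 = -4.84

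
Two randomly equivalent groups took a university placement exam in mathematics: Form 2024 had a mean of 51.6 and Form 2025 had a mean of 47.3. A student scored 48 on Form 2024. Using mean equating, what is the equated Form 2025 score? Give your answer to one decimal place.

43.7

Mean equating: y = x + (M_Y − M_X) = 48 + (47.3 − 51.6) = 43.7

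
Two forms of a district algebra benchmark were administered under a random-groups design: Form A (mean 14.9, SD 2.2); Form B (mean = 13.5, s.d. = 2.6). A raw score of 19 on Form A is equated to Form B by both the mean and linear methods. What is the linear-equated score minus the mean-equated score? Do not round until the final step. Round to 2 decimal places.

0.75

Mean-equated: 19 + (13.5 − 14.9) = 17.60
Linear-equated: (2.6/2.2)(19 − 14.9) + 13.5 = 18.345
Difference = 18.345 − 17.60 = 0.75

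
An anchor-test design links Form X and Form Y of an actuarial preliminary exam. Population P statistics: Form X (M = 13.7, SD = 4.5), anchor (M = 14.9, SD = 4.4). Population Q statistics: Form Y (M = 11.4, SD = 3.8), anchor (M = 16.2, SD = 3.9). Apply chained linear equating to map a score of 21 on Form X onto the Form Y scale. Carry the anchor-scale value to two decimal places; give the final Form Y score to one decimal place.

Form X → anchor (Population P): v = (4.4/4.5)(21 − 13.7) + 14.9 = 22.04
anchor → Form Y (Population Q): y = (3.8/3.9)(22.04 − 16.2) + 11.4 = 17.1

17.1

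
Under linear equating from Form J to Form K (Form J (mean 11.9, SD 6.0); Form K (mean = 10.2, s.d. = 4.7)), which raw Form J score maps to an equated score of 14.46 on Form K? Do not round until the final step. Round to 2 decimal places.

Invert y = (SD_Y/SD_X)(x − M_X) + M_Y:
x = (SD_X/SD_Y)(y − M_Y) + M_X = (6.0/4.7)(14.46 − 10.2) + 11.9
x = 1.276596 × 4.260 + 11.9 = 17.34

17.34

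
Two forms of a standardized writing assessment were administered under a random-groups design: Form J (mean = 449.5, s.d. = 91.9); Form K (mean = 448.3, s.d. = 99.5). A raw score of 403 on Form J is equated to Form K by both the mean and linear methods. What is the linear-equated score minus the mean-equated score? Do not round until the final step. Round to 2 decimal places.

-3.85

Mean-equated: 403 + (448.3 − 449.5) = 401.80
Linear-equated: (99.5/91.9)(403 − 449.5) + 448.3 = 397.955
Difference = 397.955 − 401.80 = -3.85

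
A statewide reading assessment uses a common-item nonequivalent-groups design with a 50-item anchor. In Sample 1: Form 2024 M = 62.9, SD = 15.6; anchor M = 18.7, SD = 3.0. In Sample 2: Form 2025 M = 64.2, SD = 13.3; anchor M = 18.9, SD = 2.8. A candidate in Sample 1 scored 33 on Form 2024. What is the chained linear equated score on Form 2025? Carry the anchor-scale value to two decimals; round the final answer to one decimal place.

35.9

Form 2024 → anchor (Sample 1): v = (3.0/15.6)(33 − 62.9) + 18.7 = 12.95
anchor → Form 2025 (Sample 2): y = (13.3/2.8)(12.95 − 18.9) + 64.2 = 35.9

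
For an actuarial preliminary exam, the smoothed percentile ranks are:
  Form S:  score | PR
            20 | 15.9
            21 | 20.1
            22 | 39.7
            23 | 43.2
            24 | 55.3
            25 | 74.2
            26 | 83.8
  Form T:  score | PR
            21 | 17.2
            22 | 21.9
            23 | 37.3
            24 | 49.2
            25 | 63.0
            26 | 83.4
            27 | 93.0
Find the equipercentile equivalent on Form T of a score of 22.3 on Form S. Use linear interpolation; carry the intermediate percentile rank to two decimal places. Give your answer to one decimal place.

PR of 22.3 on Form S: 39.7 + (22.3 − 22)/(23 − 22) × (43.2 − 39.7) = 40.75
On Form T, PR 40.75 falls between score 23 (PR 37.3) and 24 (PR 49.2).
Interpolate: 23 + (40.75 − 37.3)/(49.2 − 37.3) × (24 − 23) = 23.3

23.3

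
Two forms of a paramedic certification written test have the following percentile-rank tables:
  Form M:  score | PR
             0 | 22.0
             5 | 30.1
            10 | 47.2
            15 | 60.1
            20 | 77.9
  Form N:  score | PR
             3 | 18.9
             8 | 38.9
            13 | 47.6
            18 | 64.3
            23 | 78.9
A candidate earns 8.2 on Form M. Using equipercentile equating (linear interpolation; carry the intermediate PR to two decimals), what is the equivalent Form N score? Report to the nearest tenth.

PR of 8.2 on Form M: 30.1 + (8.2 − 5)/(10 − 5) × (47.2 − 30.1) = 41.04
On Form N, PR 41.04 falls between score 8 (PR 38.9) and 13 (PR 47.6).
Interpolate: 8 + (41.04 − 38.9)/(47.6 − 38.9) × (13 − 8) = 9.2

9.2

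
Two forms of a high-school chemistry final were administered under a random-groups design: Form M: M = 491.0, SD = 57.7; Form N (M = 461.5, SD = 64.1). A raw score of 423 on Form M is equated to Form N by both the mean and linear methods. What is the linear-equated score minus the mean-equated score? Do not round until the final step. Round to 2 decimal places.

Mean-equated: 423 + (461.5 − 491.0) = 393.50
Linear-equated: (64.1/57.7)(423 − 491.0) + 461.5 = 385.958
Difference = 385.958 − 393.50 = -7.54

-7.54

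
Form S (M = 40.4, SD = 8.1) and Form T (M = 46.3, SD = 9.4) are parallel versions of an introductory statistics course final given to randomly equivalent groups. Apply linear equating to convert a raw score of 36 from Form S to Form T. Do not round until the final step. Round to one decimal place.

41.2

Linear equating: y = (SD_Y/SD_X)(x − M_X) + M_Y
y = (9.4/8.1)(36 − 40.4) + 46.3
y = 1.160494 × -4.4 + 46.3 = -5.1062 + 46.3 = 41.2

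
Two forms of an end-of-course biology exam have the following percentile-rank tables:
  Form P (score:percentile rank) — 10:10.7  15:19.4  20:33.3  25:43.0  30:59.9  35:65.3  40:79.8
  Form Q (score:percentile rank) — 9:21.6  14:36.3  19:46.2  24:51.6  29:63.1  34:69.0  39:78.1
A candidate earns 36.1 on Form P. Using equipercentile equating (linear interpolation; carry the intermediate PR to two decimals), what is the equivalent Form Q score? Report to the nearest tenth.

PR of 36.1 on Form P: 65.3 + (36.1 − 35)/(40 − 35) × (79.8 − 65.3) = 68.49
On Form Q, PR 68.49 falls between score 29 (PR 63.1) and 34 (PR 69.0).
Interpolate: 29 + (68.49 − 63.1)/(69.0 − 63.1) × (34 − 29) = 33.6

33.6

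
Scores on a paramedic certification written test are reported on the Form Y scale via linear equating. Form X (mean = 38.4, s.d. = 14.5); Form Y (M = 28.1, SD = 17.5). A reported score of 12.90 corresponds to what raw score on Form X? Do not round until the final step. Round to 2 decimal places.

Invert y = (SD_Y/SD_X)(x − M_X) + M_Y:
x = (SD_X/SD_Y)(y − M_Y) + M_X = (14.5/17.5)(12.90 − 28.1) + 38.4
x = 0.828571 × -15.200 + 38.4 = 25.81

25.81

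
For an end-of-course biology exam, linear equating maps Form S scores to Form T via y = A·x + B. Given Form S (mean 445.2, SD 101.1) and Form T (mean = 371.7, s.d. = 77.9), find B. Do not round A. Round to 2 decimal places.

28.66

A = SD_Y / SD_X = 77.9 / 101.1 = 0.770524
B = M_Y − A·M_X = 371.7 − 0.770524 × 445.2 = 28.66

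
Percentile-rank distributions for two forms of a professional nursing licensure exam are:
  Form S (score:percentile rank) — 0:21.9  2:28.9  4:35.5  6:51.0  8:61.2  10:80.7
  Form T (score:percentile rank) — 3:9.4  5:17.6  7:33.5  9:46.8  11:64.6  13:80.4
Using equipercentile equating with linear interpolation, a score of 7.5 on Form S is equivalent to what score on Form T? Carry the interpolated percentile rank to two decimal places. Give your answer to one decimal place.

PR of 7.5 on Form S: 51.0 + (7.5 − 6)/(8 − 6) × (61.2 − 51.0) = 58.65
On Form T, PR 58.65 falls between score 9 (PR 46.8) and 11 (PR 64.6).
Interpolate: 9 + (58.65 − 46.8)/(64.6 − 46.8) × (11 − 9) = 10.3

10.3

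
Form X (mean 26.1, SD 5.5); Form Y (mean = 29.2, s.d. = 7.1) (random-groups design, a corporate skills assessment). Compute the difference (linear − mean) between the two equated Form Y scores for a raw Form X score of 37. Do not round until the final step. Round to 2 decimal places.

Mean-equated: 37 + (29.2 − 26.1) = 40.10
Linear-equated: (7.1/5.5)(37 − 26.1) + 29.2 = 43.271
Difference = 43.271 − 40.10 = 3.17

3.17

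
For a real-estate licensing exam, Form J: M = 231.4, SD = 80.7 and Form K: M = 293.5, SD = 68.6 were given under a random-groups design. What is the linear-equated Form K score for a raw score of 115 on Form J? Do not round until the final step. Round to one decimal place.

194.6

Linear equating: y = (SD_Y/SD_X)(x − M_X) + M_Y
y = (68.6/80.7)(115 − 231.4) + 293.5
y = 0.850062 × -116.4 + 293.5 = -98.9472 + 293.5 = 194.6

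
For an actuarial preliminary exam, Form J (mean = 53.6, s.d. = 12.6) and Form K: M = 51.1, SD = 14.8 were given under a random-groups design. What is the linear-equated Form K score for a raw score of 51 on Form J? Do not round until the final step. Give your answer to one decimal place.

48.0

Linear equating: y = (SD_Y/SD_X)(x − M_X) + M_Y
y = (14.8/12.6)(51 − 53.6) + 51.1
y = 1.174603 × -2.6 + 51.1 = -3.0540 + 51.1 = 48.0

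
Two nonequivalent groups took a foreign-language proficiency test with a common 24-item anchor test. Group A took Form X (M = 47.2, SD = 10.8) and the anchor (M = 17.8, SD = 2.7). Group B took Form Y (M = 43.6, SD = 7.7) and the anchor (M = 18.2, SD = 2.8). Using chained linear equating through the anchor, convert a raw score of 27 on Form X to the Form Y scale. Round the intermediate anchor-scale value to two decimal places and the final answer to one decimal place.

28.6

Form X → anchor (Group A): v = (2.7/10.8)(27 − 47.2) + 17.8 = 12.75
anchor → Form Y (Group B): y = (7.7/2.8)(12.75 − 18.2) + 43.6 = 28.6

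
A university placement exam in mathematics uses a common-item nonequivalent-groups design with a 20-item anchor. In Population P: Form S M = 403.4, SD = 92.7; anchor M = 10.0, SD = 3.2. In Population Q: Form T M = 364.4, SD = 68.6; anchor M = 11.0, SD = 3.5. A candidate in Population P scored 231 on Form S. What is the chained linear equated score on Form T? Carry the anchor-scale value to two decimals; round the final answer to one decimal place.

228.2

Form S → anchor (Population P): v = (3.2/92.7)(231 − 403.4) + 10.0 = 4.05
anchor → Form T (Population Q): y = (68.6/3.5)(4.05 − 11.0) + 364.4 = 228.2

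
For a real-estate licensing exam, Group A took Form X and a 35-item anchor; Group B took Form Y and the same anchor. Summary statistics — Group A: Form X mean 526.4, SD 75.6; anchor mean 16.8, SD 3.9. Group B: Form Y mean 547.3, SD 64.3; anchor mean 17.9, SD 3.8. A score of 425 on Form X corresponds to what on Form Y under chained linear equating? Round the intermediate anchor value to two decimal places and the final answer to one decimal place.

440.2

Form X → anchor (Group A): v = (3.9/75.6)(425 − 526.4) + 16.8 = 11.57
anchor → Form Y (Group B): y = (64.3/3.8)(11.57 − 17.9) + 547.3 = 440.2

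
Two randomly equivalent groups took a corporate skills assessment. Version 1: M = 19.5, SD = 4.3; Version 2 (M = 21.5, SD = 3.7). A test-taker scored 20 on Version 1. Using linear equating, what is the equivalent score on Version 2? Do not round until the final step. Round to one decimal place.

Linear equating: y = (SD_Y/SD_X)(x − M_X) + M_Y
y = (3.7/4.3)(20 − 19.5) + 21.5
y = 0.860465 × 0.5 + 21.5 = 0.4302 + 21.5 = 21.9

21.9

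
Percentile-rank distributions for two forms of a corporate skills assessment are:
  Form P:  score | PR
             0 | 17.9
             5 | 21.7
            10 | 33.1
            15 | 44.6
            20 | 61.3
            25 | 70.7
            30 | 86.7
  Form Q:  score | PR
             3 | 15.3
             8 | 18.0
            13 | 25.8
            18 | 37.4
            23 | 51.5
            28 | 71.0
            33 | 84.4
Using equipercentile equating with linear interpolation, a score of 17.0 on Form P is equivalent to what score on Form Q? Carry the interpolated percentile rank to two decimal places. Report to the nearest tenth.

22.9

PR of 17.0 on Form P: 44.6 + (17.0 − 15)/(20 − 15) × (61.3 − 44.6) = 51.28
On Form Q, PR 51.28 falls between score 18 (PR 37.4) and 23 (PR 51.5).
Interpolate: 18 + (51.28 − 37.4)/(51.5 − 37.4) × (23 − 18) = 22.9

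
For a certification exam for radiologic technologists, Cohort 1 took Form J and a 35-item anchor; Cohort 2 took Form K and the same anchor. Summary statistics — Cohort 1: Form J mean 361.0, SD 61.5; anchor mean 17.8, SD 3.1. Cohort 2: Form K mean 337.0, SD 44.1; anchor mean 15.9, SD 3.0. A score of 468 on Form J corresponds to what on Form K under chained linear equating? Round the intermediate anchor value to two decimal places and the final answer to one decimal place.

444.2

Form J → anchor (Cohort 1): v = (3.1/61.5)(468 − 361.0) + 17.8 = 23.19
anchor → Form K (Cohort 2): y = (44.1/3.0)(23.19 − 15.9) + 337.0 = 444.2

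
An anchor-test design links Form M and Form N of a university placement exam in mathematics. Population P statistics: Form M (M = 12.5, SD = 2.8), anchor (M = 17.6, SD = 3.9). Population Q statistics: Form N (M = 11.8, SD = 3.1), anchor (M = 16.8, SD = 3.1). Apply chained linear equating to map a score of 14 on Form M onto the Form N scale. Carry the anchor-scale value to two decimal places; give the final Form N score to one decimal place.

14.7

Form M → anchor (Population P): v = (3.9/2.8)(14 − 12.5) + 17.6 = 19.69
anchor → Form N (Population Q): y = (3.1/3.1)(19.69 − 16.8) + 11.8 = 14.7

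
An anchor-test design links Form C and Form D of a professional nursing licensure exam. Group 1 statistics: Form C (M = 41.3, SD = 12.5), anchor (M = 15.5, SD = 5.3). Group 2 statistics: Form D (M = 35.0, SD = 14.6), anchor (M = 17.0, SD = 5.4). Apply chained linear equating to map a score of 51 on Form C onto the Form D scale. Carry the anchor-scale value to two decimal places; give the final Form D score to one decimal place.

Form C → anchor (Group 1): v = (5.3/12.5)(51 − 41.3) + 15.5 = 19.61
anchor → Form D (Group 2): y = (14.6/5.4)(19.61 − 17.0) + 35.0 = 42.1

42.1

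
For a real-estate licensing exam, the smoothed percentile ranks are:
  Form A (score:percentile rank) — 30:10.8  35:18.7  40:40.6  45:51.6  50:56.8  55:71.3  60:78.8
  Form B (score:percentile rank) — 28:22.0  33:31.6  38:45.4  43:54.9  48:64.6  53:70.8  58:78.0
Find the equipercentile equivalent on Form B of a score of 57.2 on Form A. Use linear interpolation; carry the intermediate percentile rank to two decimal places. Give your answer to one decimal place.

PR of 57.2 on Form A: 71.3 + (57.2 − 55)/(60 − 55) × (78.8 − 71.3) = 74.60
On Form B, PR 74.60 falls between score 53 (PR 70.8) and 58 (PR 78.0).
Interpolate: 53 + (74.60 − 70.8)/(78.0 − 70.8) × (58 − 53) = 55.6

55.6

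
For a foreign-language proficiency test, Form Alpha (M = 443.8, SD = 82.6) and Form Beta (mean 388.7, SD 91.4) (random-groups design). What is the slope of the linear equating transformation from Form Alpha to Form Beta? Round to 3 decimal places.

A = SD_Y / SD_X = 91.4 / 82.6 = 1.107

1.107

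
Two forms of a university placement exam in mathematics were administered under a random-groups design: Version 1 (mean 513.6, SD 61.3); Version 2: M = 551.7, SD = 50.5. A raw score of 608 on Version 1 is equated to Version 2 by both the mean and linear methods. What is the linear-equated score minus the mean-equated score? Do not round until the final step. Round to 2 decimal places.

-16.63

Mean-equated: 608 + (551.7 − 513.6) = 646.10
Linear-equated: (50.5/61.3)(608 − 513.6) + 551.7 = 629.468
Difference = 629.468 − 646.10 = -16.63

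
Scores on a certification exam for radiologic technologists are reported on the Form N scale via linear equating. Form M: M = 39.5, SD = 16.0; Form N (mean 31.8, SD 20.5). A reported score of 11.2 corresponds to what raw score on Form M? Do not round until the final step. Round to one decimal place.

Invert y = (SD_Y/SD_X)(x − M_X) + M_Y:
x = (SD_X/SD_Y)(y − M_Y) + M_X = (16.0/20.5)(11.2 − 31.8) + 39.5
x = 0.780488 × -20.600 + 39.5 = 23.4

23.4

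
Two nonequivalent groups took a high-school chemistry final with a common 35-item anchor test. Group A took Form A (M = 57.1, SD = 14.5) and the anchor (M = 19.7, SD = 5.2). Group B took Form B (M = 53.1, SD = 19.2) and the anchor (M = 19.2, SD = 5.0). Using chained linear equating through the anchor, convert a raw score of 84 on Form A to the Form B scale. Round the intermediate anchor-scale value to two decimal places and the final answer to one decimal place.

Form A → anchor (Group A): v = (5.2/14.5)(84 − 57.1) + 19.7 = 29.35
anchor → Form B (Group B): y = (19.2/5.0)(29.35 − 19.2) + 53.1 = 92.1

92.1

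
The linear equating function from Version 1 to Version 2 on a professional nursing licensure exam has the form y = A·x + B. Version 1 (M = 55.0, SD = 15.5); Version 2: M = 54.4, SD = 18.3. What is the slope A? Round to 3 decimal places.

1.181

A = SD_Y / SD_X = 18.3 / 15.5 = 1.181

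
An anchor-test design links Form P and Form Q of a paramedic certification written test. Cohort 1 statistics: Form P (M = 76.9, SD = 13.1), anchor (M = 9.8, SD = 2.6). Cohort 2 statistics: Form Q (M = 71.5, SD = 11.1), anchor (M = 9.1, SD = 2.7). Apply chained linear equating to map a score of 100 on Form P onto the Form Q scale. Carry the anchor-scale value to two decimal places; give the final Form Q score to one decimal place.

Form P → anchor (Cohort 1): v = (2.6/13.1)(100 − 76.9) + 9.8 = 14.38
anchor → Form Q (Cohort 2): y = (11.1/2.7)(14.38 − 9.1) + 71.5 = 93.2

93.2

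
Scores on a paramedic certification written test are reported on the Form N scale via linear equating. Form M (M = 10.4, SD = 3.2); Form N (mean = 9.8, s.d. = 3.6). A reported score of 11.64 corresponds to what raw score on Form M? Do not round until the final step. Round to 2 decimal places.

Invert y = (SD_Y/SD_X)(x − M_X) + M_Y:
x = (SD_X/SD_Y)(y − M_Y) + M_X = (3.2/3.6)(11.64 − 9.8) + 10.4
x = 0.888889 × 1.840 + 10.4 = 12.04

12.04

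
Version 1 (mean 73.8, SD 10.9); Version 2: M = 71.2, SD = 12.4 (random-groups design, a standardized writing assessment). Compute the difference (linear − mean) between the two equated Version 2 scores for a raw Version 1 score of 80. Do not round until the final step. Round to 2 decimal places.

Mean-equated: 80 + (71.2 − 73.8) = 77.40
Linear-equated: (12.4/10.9)(80 − 73.8) + 71.2 = 78.253
Difference = 78.253 − 77.40 = 0.85

0.85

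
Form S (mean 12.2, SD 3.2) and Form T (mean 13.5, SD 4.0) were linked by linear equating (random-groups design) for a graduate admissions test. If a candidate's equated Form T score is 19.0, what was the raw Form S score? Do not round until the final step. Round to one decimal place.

Invert y = (SD_Y/SD_X)(x − M_X) + M_Y:
x = (SD_X/SD_Y)(y − M_Y) + M_X = (3.2/4.0)(19.0 − 13.5) + 12.2
x = 0.800000 × 5.500 + 12.2 = 16.6

16.6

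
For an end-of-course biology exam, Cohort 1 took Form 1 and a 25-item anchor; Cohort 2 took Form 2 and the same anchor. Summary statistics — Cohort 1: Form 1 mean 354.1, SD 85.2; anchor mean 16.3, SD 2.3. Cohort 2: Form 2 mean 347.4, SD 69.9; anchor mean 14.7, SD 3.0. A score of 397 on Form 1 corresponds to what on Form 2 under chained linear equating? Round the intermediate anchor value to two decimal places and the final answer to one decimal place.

Form 1 → anchor (Cohort 1): v = (2.3/85.2)(397 − 354.1) + 16.3 = 17.46
anchor → Form 2 (Cohort 2): y = (69.9/3.0)(17.46 − 14.7) + 347.4 = 411.7

411.7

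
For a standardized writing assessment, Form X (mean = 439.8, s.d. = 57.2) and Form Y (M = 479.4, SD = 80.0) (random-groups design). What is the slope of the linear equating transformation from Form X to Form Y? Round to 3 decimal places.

A = SD_Y / SD_X = 80.0 / 57.2 = 1.399

1.399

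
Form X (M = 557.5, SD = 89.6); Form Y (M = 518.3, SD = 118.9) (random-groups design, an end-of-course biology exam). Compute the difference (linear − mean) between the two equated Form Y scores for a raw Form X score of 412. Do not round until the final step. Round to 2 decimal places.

Mean-equated: 412 + (518.3 − 557.5) = 372.80
Linear-equated: (118.9/89.6)(412 − 557.5) + 518.3 = 325.220
Difference = 325.220 − 372.80 = -47.58

-47.58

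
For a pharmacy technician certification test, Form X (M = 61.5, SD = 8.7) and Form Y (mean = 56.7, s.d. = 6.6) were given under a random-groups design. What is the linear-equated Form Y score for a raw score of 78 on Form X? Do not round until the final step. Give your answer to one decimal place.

Linear equating: y = (SD_Y/SD_X)(x − M_X) + M_Y
y = (6.6/8.7)(78 − 61.5) + 56.7
y = 0.758621 × 16.5 + 56.7 = 12.5172 + 56.7 = 69.2

69.2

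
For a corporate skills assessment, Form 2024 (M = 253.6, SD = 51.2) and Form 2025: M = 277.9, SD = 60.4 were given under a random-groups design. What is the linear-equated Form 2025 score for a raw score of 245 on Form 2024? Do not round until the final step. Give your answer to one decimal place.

Linear equating: y = (SD_Y/SD_X)(x − M_X) + M_Y
y = (60.4/51.2)(245 − 253.6) + 277.9
y = 1.179688 × -8.6 + 277.9 = -10.1453 + 277.9 = 267.8

267.8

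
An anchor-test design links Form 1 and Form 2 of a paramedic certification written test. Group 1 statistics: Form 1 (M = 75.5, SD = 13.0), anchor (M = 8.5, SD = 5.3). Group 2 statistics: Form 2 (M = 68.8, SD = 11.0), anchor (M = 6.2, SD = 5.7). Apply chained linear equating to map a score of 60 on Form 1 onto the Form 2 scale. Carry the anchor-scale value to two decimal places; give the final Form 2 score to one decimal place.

61.0

Form 1 → anchor (Group 1): v = (5.3/13.0)(60 − 75.5) + 8.5 = 2.18
anchor → Form 2 (Group 2): y = (11.0/5.7)(2.18 − 6.2) + 68.8 = 61.0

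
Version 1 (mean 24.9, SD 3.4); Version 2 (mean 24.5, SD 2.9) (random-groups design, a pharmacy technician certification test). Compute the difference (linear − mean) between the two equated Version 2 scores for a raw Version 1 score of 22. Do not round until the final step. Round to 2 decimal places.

0.43

Mean-equated: 22 + (24.5 − 24.9) = 21.60
Linear-equated: (2.9/3.4)(22 − 24.9) + 24.5 = 22.026
Difference = 22.026 − 21.60 = 0.43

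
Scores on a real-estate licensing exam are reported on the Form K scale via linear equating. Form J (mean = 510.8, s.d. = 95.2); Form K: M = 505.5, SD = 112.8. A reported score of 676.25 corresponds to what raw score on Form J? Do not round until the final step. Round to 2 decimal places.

654.91

Invert y = (SD_Y/SD_X)(x − M_X) + M_Y:
x = (SD_X/SD_Y)(y − M_Y) + M_X = (95.2/112.8)(676.25 − 505.5) + 510.8
x = 0.843972 × 170.750 + 510.8 = 654.91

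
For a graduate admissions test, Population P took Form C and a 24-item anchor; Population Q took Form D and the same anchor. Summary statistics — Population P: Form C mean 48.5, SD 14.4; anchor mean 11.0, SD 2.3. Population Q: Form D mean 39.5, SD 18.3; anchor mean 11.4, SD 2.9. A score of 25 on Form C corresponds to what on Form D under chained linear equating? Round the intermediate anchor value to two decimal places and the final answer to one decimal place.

Form C → anchor (Population P): v = (2.3/14.4)(25 − 48.5) + 11.0 = 7.25
anchor → Form D (Population Q): y = (18.3/2.9)(7.25 − 11.4) + 39.5 = 13.3

13.3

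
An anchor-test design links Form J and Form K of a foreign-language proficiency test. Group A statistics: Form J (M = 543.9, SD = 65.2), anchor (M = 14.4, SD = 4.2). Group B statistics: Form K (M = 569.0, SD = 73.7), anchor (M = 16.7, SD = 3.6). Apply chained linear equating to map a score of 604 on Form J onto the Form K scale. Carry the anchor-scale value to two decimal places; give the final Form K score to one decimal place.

Form J → anchor (Group A): v = (4.2/65.2)(604 − 543.9) + 14.4 = 18.27
anchor → Form K (Group B): y = (73.7/3.6)(18.27 − 16.7) + 569.0 = 601.1

601.1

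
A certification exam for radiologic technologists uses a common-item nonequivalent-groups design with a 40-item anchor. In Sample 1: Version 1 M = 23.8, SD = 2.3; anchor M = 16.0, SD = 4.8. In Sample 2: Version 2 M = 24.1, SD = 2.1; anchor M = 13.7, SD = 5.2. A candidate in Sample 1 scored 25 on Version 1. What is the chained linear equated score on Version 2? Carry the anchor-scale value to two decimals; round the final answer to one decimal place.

26.0

Version 1 → anchor (Sample 1): v = (4.8/2.3)(25 − 23.8) + 16.0 = 18.50
anchor → Version 2 (Sample 2): y = (2.1/5.2)(18.50 − 13.7) + 24.1 = 26.0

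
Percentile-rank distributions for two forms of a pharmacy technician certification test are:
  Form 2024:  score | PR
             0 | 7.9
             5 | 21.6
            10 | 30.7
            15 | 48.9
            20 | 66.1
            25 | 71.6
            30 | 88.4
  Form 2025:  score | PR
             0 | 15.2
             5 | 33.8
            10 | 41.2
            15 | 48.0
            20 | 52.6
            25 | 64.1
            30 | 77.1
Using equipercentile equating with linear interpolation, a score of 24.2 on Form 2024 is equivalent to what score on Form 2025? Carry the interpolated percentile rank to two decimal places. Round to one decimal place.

27.5

PR of 24.2 on Form 2024: 66.1 + (24.2 − 20)/(25 − 20) × (71.6 − 66.1) = 70.72
On Form 2025, PR 70.72 falls between score 25 (PR 64.1) and 30 (PR 77.1).
Interpolate: 25 + (70.72 − 64.1)/(77.1 − 64.1) × (30 − 25) = 27.5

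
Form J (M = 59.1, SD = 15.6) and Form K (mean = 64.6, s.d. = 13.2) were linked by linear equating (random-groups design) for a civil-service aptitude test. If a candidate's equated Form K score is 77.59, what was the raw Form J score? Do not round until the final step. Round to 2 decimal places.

Invert y = (SD_Y/SD_X)(x − M_X) + M_Y:
x = (SD_X/SD_Y)(y − M_Y) + M_X = (15.6/13.2)(77.59 − 64.6) + 59.1
x = 1.181818 × 12.990 + 59.1 = 74.45

74.45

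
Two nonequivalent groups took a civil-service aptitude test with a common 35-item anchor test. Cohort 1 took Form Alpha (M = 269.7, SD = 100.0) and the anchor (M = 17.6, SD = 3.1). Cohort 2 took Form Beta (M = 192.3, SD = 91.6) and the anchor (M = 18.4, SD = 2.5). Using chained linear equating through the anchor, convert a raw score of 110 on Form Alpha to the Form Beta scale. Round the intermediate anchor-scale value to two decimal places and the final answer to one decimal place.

Form Alpha → anchor (Cohort 1): v = (3.1/100.0)(110 − 269.7) + 17.6 = 12.65
anchor → Form Beta (Cohort 2): y = (91.6/2.5)(12.65 − 18.4) + 192.3 = -18.4

-18.4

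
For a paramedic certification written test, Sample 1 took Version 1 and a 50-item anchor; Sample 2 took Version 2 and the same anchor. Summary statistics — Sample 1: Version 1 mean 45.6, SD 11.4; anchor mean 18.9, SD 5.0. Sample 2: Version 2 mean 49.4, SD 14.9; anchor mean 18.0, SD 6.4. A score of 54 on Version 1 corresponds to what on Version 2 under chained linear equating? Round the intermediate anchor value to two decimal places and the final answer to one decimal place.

60.1

Version 1 → anchor (Sample 1): v = (5.0/11.4)(54 − 45.6) + 18.9 = 22.58
anchor → Version 2 (Sample 2): y = (14.9/6.4)(22.58 − 18.0) + 49.4 = 60.1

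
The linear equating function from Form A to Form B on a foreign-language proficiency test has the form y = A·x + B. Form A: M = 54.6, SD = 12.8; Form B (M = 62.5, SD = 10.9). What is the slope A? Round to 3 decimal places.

0.852

A = SD_Y / SD_X = 10.9 / 12.8 = 0.852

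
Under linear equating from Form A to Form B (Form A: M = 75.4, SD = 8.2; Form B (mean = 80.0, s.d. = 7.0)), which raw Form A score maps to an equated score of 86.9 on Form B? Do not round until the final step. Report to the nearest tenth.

Invert y = (SD_Y/SD_X)(x − M_X) + M_Y:
x = (SD_X/SD_Y)(y − M_Y) + M_X = (8.2/7.0)(86.9 − 80.0) + 75.4
x = 1.171429 × 6.900 + 75.4 = 83.5

83.5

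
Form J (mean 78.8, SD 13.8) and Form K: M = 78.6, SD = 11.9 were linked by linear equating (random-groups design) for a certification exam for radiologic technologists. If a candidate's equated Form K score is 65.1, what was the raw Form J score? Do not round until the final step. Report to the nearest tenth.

Invert y = (SD_Y/SD_X)(x − M_X) + M_Y:
x = (SD_X/SD_Y)(y − M_Y) + M_X = (13.8/11.9)(65.1 − 78.6) + 78.8
x = 1.159664 × -13.500 + 78.8 = 63.1

63.1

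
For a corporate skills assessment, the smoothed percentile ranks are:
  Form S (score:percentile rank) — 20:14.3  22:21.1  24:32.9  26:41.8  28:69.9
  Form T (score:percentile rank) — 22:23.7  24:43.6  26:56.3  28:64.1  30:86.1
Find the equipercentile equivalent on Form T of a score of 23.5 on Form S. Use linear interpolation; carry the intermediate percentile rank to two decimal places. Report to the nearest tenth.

22.6

PR of 23.5 on Form S: 21.1 + (23.5 − 22)/(24 − 22) × (32.9 − 21.1) = 29.95
On Form T, PR 29.95 falls between score 22 (PR 23.7) and 24 (PR 43.6).
Interpolate: 22 + (29.95 − 23.7)/(43.6 − 23.7) × (24 − 22) = 22.6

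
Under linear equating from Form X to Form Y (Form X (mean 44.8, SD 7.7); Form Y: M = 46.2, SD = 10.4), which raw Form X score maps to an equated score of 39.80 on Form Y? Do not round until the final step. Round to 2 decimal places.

Invert y = (SD_Y/SD_X)(x − M_X) + M_Y:
x = (SD_X/SD_Y)(y − M_Y) + M_X = (7.7/10.4)(39.80 − 46.2) + 44.8
x = 0.740385 × -6.400 + 44.8 = 40.06

40.06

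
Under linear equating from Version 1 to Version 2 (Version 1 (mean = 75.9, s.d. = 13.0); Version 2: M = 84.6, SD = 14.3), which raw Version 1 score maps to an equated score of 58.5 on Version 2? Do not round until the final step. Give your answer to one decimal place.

Invert y = (SD_Y/SD_X)(x − M_X) + M_Y:
x = (SD_X/SD_Y)(y − M_Y) + M_X = (13.0/14.3)(58.5 − 84.6) + 75.9
x = 0.909091 × -26.100 + 75.9 = 52.2

52.2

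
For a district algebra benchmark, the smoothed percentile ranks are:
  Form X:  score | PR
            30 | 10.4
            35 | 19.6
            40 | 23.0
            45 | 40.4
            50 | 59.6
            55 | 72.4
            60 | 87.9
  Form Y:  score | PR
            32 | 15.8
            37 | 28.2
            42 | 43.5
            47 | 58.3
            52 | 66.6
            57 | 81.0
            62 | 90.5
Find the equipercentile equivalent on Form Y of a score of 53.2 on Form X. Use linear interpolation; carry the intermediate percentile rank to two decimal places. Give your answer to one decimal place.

PR of 53.2 on Form X: 59.6 + (53.2 − 50)/(55 − 50) × (72.4 − 59.6) = 67.79
On Form Y, PR 67.79 falls between score 52 (PR 66.6) and 57 (PR 81.0).
Interpolate: 52 + (67.79 − 66.6)/(81.0 − 66.6) × (57 − 52) = 52.4

52.4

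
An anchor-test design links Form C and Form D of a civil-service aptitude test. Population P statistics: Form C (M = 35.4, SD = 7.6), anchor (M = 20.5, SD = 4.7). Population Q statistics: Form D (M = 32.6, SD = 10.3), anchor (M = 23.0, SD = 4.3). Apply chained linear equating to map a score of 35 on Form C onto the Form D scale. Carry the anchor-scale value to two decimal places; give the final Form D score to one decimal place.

26.0

Form C → anchor (Population P): v = (4.7/7.6)(35 − 35.4) + 20.5 = 20.25
anchor → Form D (Population Q): y = (10.3/4.3)(20.25 − 23.0) + 32.6 = 26.0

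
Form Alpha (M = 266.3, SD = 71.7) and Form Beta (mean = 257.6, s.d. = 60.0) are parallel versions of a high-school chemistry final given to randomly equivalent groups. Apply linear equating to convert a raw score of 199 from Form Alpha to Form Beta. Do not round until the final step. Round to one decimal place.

Linear equating: y = (SD_Y/SD_X)(x − M_X) + M_Y
y = (60.0/71.7)(199 − 266.3) + 257.6
y = 0.836820 × -67.3 + 257.6 = -56.3180 + 257.6 = 201.3

201.3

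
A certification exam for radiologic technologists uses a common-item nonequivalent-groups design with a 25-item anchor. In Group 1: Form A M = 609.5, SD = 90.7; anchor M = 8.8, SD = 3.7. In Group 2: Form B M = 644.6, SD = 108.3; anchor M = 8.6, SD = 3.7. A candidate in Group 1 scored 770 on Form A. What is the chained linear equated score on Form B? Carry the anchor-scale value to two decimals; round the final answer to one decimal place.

842.2

Form A → anchor (Group 1): v = (3.7/90.7)(770 − 609.5) + 8.8 = 15.35
anchor → Form B (Group 2): y = (108.3/3.7)(15.35 − 8.6) + 644.6 = 842.2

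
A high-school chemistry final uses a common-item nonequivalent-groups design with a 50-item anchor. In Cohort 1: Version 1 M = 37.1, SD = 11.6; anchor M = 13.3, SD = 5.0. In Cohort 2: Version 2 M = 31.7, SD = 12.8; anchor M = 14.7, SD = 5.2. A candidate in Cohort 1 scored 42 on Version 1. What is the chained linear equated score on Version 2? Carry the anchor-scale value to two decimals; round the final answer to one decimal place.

33.4

Version 1 → anchor (Cohort 1): v = (5.0/11.6)(42 − 37.1) + 13.3 = 15.41
anchor → Version 2 (Cohort 2): y = (12.8/5.2)(15.41 − 14.7) + 31.7 = 33.4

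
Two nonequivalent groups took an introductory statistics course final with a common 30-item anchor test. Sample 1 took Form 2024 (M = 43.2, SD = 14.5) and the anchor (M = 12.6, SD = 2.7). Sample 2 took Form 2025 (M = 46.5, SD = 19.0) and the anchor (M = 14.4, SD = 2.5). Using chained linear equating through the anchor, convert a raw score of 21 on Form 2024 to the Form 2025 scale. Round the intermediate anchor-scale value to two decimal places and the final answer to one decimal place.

1.4

Form 2024 → anchor (Sample 1): v = (2.7/14.5)(21 − 43.2) + 12.6 = 8.47
anchor → Form 2025 (Sample 2): y = (19.0/2.5)(8.47 − 14.4) + 46.5 = 1.4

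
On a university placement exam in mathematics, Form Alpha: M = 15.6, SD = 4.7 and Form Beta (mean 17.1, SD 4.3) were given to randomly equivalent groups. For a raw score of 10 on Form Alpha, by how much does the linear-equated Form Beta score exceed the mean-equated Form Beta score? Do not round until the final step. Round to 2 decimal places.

Mean-equated: 10 + (17.1 − 15.6) = 11.50
Linear-equated: (4.3/4.7)(10 − 15.6) + 17.1 = 11.977
Difference = 11.977 − 11.50 = 0.48

0.48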